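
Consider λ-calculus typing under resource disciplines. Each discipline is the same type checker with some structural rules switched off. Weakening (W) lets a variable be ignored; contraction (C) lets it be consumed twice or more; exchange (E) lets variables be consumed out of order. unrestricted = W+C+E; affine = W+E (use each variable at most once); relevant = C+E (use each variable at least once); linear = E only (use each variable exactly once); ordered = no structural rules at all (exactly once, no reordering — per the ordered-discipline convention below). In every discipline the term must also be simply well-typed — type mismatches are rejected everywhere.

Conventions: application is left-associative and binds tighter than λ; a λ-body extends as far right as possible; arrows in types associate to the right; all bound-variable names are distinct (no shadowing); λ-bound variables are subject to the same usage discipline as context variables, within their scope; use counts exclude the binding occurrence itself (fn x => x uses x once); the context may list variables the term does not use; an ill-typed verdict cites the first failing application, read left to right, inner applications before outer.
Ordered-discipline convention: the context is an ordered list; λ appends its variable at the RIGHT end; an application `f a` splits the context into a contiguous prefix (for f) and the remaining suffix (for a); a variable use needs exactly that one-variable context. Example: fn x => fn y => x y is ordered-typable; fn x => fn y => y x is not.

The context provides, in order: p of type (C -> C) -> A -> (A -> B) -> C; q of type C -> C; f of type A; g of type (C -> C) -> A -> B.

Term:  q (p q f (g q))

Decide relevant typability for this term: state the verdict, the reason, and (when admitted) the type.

yes — none of p, q, f, g goes unused; term : C
use counts: p ×1, q ×3, f ×1, g ×1
left-to-right use order: q, p, q, f, g, q
typing: well-typed — term : C
across the five disciplines: ordered ✗; linear ✗; affine ✗; relevant ✓; unrestricted ✓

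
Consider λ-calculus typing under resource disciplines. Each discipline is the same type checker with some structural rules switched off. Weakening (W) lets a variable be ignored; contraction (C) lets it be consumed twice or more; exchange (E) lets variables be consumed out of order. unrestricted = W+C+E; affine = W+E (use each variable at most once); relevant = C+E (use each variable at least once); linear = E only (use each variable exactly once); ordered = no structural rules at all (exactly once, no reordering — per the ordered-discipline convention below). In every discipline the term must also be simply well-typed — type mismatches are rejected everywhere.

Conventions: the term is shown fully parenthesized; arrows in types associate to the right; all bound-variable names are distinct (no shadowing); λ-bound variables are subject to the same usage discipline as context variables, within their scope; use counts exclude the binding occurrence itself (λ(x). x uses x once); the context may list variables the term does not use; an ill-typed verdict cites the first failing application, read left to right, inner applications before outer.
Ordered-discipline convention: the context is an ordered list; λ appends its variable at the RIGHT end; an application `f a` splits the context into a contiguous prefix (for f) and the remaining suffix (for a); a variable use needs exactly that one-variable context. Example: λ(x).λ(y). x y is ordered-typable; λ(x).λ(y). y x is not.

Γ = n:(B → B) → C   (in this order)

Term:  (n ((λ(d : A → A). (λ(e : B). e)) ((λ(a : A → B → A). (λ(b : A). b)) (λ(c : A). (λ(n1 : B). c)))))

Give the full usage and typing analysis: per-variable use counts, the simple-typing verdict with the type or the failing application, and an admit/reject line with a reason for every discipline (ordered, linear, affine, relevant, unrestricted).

counts: n ×1, d [bound] ×0, e [bound] ×1, a [bound] ×0, b [bound] ×1, c [bound] ×1, n1 [bound] ×0
left-to-right use order: n, e, b, c
typing: well-typed — term : C
ordered: ✗ — d, a, n1 left unused
linear: ✗ — d, a, n1 left unused
affine: ✓ — at most one use each (n, d, e, a, b, c, n1)
relevant: ✗ — d, a, n1 left unused
unrestricted: ✓ — well-typed at C; no restrictions here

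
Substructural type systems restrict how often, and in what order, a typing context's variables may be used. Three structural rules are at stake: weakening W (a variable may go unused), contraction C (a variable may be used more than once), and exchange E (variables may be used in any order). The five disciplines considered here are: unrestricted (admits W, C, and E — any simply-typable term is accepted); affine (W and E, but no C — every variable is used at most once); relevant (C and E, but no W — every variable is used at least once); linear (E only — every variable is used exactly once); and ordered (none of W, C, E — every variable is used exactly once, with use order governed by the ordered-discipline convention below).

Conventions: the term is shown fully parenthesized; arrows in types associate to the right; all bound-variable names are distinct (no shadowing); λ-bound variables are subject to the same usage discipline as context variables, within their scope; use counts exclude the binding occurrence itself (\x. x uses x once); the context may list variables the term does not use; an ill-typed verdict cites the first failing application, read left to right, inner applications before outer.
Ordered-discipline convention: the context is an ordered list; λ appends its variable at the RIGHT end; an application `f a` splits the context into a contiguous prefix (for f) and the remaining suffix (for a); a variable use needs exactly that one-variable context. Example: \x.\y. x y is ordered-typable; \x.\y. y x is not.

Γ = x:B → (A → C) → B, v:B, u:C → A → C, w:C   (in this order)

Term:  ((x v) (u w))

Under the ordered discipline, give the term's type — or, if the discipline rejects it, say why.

term : B
usage: x ×1; v ×1; u ×1; w ×1
left-to-right use order: x, v, u, w
typing: the term checks, with type B
per-discipline verdicts: ordered ✓ · linear ✓ · affine ✓ · relevant ✓ · unrestricted ✓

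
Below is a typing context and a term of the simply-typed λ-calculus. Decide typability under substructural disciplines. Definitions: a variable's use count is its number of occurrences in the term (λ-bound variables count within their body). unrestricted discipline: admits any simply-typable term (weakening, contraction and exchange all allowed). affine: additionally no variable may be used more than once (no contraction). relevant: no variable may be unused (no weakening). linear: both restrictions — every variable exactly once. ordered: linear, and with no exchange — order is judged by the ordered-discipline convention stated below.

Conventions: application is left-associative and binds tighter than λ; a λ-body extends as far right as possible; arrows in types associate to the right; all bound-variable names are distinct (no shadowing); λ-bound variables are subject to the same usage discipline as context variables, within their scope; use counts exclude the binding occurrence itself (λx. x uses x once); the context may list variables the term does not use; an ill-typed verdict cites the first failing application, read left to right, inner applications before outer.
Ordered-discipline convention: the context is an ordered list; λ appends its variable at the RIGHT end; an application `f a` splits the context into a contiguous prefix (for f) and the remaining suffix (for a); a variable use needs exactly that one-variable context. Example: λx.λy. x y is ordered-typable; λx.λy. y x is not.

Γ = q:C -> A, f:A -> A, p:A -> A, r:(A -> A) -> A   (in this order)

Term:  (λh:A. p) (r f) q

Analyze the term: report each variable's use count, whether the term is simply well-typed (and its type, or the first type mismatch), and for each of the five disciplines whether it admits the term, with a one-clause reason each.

variable uses: q ×1; f ×1; p ×1; r ×1; h (bound) ×0
use order (left to right): p, r, f, q
typing: ill-typed: a function awaiting A gets C -> A
ordered: ✗ — fails simple typing
linear: ✗ — a type mismatch blocks all five
affine: ✗ — the type mismatch rejects it
relevant: ✗ — not simply typable
unrestricted: ✗ — fails simple typing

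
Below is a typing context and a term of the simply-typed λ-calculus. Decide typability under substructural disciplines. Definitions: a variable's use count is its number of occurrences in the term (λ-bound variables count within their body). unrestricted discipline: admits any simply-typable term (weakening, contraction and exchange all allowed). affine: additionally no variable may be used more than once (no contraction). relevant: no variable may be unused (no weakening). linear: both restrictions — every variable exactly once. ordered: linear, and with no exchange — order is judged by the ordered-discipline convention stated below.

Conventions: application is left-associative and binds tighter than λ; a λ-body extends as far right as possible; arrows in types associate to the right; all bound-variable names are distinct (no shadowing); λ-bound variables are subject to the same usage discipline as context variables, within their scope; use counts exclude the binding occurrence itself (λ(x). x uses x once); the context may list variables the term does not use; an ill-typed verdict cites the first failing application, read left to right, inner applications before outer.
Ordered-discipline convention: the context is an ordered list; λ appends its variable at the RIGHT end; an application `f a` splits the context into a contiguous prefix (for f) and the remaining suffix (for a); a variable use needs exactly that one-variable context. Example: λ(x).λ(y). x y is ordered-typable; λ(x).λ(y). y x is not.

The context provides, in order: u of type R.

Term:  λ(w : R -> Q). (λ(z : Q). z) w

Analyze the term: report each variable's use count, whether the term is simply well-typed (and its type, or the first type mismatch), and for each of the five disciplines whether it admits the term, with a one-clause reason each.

variable uses: u=0; w (λ-bound)=1; z (λ-bound)=1
uses in reading order: z, w
typing: ill-typed: an argument R -> Q mismatches the expected Q
ordered: ✗ — fails simple typing
linear: ✗ — a type mismatch blocks all five
affine: ✗ — the type mismatch rejects it
relevant: ✗ — not simply typable
unrestricted: ✗ — fails simple typing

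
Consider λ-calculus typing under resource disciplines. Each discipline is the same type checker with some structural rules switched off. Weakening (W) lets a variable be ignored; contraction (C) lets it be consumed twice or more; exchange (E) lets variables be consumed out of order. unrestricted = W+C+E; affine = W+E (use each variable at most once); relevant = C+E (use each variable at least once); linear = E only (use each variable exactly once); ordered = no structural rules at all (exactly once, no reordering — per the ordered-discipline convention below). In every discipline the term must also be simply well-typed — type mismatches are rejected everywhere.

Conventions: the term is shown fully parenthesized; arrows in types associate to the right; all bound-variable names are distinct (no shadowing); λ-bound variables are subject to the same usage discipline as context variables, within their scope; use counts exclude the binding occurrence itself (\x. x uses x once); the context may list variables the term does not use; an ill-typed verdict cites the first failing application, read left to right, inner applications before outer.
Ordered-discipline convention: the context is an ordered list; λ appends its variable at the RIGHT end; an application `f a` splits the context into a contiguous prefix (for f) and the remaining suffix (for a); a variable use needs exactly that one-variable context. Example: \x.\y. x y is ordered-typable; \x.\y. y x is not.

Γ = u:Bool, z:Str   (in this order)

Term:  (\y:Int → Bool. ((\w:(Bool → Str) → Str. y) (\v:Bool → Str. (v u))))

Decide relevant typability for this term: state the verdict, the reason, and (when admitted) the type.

no — z, w left unused
variable uses: u ×1; z ×0; y (λ-bound) ×1; w (λ-bound) ×0; v (λ-bound) ×1
order of uses: y, v, u
typing: well-typed at (Int → Bool) → Int → Bool
per-discipline verdicts: ordered ✗ · linear ✗ · affine ✓ · relevant ✗ · unrestricted ✓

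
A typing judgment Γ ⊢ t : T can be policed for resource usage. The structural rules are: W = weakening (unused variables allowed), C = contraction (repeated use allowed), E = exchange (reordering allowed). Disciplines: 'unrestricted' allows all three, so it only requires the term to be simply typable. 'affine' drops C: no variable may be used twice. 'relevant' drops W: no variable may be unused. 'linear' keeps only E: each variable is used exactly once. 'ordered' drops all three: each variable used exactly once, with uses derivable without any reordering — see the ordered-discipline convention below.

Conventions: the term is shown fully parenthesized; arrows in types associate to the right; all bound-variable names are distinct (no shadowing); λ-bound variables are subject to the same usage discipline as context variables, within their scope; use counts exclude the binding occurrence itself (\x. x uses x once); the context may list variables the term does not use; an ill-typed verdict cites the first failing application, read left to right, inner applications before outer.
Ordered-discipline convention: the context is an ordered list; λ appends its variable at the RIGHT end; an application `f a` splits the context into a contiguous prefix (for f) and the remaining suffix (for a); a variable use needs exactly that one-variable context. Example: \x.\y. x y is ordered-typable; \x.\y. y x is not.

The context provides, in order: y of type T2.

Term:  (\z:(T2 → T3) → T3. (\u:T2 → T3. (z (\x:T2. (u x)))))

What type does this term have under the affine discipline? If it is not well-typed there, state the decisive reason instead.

term : ((T2 → T3) → T3) → (T2 → T3) → T3
counts: y=0, z [bound]=1, u [bound]=1, x [bound]=1
order of uses: z, u, x
typing: well-typed at ((T2 → T3) → T3) → (T2 → T3) → T3
across the five disciplines: ordered ✗; linear ✗; affine ✓; relevant ✗; unrestricted ✓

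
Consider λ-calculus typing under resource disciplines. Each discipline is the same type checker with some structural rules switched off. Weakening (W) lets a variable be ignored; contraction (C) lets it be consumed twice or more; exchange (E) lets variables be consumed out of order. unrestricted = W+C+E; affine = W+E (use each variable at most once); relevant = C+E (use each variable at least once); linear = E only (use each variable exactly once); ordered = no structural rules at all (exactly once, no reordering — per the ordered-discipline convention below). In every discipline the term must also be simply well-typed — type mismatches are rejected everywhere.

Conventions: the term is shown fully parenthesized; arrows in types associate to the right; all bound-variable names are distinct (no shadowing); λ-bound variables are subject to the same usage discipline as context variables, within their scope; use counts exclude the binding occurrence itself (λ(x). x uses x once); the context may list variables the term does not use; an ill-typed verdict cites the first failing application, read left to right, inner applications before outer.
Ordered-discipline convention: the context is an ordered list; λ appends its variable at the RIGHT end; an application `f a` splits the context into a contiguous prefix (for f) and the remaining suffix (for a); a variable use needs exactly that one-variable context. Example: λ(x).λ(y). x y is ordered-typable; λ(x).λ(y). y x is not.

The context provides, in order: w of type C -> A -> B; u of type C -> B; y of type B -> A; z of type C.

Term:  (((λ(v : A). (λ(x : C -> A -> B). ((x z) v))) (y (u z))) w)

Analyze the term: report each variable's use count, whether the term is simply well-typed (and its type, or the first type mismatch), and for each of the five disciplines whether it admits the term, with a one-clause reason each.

variable uses: w: 1×; u: 1×; y: 1×; z: 2×; v [bound]: 1×; x [bound]: 1×
order of uses: x, z, v, y, u, z, w
typing: well-typed at B
ordered: ✗ — repeated use of z ×2
linear: ✗ — repeated use of z ×2
affine: ✗ — repeated use of z ×2
relevant: ✓ — at least one use each (w, u, y, z, v, x)
unrestricted: ✓ — typability at B is all that's needed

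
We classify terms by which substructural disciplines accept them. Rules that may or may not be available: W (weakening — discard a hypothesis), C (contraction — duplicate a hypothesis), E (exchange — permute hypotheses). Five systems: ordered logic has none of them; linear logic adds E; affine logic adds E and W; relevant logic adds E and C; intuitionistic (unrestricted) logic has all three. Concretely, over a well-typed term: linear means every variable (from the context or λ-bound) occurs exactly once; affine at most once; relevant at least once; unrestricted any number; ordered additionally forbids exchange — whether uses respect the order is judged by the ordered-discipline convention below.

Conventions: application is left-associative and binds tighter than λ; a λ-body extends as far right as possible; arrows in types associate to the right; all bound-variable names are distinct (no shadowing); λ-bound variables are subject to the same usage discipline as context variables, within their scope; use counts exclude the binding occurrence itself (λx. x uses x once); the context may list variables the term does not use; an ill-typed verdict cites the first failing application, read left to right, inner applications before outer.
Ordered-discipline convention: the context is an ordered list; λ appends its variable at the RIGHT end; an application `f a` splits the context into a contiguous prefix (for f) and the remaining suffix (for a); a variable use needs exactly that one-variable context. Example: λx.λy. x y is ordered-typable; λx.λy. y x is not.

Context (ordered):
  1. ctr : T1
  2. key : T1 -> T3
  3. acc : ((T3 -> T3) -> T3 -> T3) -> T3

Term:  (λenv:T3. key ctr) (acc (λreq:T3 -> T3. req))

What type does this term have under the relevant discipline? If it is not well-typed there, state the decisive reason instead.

not well-typed under relevant — env never used (weakening)
counts: ctr: 1; key: 1; acc: 1; env [bound]: 0; req [bound]: 1
use order (left to right): key, ctr, acc, req
typing: well-typed at T3
all disciplines: ordered ✗; linear ✗; affine ✓; relevant ✗; unrestricted ✓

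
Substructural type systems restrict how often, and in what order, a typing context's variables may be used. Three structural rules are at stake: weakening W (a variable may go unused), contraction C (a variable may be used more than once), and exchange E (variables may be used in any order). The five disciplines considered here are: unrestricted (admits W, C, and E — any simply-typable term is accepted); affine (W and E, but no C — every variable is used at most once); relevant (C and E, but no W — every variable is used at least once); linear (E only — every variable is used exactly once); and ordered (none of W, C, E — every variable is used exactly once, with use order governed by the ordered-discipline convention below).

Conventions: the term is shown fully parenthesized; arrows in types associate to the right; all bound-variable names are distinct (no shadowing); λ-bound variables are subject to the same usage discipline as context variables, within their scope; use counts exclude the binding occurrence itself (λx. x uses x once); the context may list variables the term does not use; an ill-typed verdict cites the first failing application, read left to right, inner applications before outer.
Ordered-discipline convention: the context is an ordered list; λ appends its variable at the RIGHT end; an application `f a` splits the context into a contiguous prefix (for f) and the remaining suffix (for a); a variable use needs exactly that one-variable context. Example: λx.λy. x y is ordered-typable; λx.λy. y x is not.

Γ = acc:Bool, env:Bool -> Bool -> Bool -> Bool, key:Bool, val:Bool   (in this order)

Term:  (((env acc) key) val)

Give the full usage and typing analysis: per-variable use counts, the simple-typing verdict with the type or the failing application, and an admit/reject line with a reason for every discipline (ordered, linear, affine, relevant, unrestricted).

use counts: acc ×1, env ×1, key ×1, val ×1
uses in reading order: env, acc, key, val
typing: well-typed — term : Bool
ordered: ✗, needs exchange: uses follow env, acc, key, val
linear: ✓, single use per variable (acc, env, key, val)
affine: ✓, at most one use each (acc, env, key, val)
relevant: ✓, at least one use each (acc, env, key, val)
unrestricted: ✓, simply typable at Bool; W, C, E all held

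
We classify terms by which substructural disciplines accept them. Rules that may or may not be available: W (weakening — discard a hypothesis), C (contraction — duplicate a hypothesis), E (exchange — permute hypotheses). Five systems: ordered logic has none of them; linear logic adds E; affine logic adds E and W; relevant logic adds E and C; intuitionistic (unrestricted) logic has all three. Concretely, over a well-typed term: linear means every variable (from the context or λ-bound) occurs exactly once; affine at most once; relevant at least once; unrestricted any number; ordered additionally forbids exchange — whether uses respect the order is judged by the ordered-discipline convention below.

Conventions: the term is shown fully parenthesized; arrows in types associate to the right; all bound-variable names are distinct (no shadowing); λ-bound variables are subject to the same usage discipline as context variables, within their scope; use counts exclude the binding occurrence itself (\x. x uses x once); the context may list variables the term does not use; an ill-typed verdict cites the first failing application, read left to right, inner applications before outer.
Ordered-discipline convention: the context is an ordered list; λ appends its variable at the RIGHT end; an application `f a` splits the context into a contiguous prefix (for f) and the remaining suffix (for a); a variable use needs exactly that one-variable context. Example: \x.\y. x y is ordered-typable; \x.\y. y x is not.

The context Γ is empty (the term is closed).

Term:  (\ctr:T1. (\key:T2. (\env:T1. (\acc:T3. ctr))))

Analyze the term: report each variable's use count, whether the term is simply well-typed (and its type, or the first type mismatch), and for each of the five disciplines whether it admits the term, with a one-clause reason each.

usage: ctr [bound]: 1, key [bound]: 0, env [bound]: 0, acc [bound]: 0
use order (left to right): ctr
typing: the term checks, with type T1 -> T2 -> T1 -> T3 -> T1
ordered: ✗ — needs weakening: key, env, acc unused
linear: ✗ — needs weakening: key, env, acc unused
affine: ✓ — none of ctr, key, env, acc used more than once
relevant: ✗ — needs weakening: key, env, acc unused
unrestricted: ✓ — well-typed at T1 -> T2 -> T1 -> T3 -> T1; no restrictions here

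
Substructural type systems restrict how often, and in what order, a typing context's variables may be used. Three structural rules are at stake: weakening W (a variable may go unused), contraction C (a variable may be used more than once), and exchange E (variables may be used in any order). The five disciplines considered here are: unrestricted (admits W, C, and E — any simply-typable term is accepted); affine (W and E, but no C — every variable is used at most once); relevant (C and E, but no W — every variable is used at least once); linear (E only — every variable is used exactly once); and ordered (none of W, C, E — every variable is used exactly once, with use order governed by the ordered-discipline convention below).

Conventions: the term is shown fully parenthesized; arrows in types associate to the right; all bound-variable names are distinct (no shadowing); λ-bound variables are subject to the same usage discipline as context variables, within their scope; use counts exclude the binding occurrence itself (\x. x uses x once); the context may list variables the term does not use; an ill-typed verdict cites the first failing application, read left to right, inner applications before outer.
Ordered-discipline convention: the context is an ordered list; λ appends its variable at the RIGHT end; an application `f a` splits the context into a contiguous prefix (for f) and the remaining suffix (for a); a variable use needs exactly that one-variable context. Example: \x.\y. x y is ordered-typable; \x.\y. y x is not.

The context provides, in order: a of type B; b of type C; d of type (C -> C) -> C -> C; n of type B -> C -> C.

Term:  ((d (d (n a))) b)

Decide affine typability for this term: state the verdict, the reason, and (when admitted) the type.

no — uses contraction: d ×2
use counts: a ×1, b ×1, d ×2, n ×1
left-to-right use order: d, d, n, a, b
typing: ✓ — C
across the five disciplines: ordered ✗; linear ✗; affine ✗; relevant ✓; unrestricted ✓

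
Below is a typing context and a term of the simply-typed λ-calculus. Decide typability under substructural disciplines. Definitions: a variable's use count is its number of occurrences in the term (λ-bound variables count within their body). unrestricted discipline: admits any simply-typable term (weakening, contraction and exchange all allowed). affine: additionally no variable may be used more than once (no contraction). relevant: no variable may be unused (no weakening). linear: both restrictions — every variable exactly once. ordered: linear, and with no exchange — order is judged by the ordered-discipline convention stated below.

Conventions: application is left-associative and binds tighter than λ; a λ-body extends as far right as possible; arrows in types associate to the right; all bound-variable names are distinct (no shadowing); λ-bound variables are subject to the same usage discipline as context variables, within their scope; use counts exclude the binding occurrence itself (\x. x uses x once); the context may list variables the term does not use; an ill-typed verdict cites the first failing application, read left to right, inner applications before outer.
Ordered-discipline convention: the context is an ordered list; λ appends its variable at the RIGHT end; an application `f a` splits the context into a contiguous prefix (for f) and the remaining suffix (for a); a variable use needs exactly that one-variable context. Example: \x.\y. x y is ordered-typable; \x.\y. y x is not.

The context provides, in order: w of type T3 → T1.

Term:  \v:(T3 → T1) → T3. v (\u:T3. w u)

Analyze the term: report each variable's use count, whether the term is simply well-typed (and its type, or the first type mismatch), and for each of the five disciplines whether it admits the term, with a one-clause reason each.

usage: w: 1, v (λ-bound): 1, u (λ-bound): 1
order of uses: v, w, u
typing: well-typed at ((T3 → T1) → T3) → T3
ordered: ✗, needs exchange: uses follow v, w, u
linear: ✓, each of w, v, u used exactly once
affine: ✓, none of w, v, u used more than once
relevant: ✓, none of w, v, u goes unused
unrestricted: ✓, typability at ((T3 → T1) → T3) → T3 is all that's needed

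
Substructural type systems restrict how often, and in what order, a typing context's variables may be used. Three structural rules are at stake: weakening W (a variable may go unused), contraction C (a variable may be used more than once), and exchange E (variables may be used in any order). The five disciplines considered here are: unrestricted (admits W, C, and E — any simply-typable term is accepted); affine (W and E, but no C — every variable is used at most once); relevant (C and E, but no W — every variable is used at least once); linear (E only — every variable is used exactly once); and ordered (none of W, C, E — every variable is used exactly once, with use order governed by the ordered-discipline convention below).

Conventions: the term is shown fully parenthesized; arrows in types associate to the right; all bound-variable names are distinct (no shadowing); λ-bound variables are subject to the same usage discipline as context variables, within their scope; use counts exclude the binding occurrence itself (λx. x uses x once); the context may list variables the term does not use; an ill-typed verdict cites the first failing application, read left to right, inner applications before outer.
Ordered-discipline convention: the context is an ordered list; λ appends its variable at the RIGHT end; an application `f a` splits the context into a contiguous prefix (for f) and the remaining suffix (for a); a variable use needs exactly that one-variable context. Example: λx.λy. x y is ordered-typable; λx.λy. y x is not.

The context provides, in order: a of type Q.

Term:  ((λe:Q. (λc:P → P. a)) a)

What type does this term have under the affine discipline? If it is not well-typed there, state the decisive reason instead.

not well-typed under affine — needs contraction — a ×2
variable uses: a ×2, e (bound) ×0, c (bound) ×0
order of uses: a, a
typing: well-typed — term : (P → P) → Q
per-discipline verdicts: ordered ✗ | linear ✗ | affine ✗ | relevant ✗ | unrestricted ✓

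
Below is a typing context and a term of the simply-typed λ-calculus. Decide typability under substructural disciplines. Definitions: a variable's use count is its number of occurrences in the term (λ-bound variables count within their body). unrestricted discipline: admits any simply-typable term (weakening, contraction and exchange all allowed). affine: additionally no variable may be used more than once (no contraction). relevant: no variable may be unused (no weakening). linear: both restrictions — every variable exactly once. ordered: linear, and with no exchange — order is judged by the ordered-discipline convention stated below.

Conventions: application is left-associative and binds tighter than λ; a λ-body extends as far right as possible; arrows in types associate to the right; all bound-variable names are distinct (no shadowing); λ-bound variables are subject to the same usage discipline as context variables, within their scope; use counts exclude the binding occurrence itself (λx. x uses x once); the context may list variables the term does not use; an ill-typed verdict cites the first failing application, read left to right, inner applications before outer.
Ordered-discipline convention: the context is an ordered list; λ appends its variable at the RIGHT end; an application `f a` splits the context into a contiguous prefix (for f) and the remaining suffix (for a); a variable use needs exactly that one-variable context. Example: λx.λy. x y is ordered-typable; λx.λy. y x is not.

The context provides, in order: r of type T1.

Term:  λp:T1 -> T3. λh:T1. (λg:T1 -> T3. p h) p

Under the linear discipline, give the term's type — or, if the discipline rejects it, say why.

not well-typed under linear — needs contraction — p ×2; needs weakening: r, g unused
use counts: r=0, p (bound)=2, h (bound)=1, g (bound)=0
order of uses: p, h, p
typing: the term checks, with type (T1 -> T3) -> T1 -> T3
per-discipline verdicts: ordered ✗; linear ✗; affine ✗; relevant ✗; unrestricted ✓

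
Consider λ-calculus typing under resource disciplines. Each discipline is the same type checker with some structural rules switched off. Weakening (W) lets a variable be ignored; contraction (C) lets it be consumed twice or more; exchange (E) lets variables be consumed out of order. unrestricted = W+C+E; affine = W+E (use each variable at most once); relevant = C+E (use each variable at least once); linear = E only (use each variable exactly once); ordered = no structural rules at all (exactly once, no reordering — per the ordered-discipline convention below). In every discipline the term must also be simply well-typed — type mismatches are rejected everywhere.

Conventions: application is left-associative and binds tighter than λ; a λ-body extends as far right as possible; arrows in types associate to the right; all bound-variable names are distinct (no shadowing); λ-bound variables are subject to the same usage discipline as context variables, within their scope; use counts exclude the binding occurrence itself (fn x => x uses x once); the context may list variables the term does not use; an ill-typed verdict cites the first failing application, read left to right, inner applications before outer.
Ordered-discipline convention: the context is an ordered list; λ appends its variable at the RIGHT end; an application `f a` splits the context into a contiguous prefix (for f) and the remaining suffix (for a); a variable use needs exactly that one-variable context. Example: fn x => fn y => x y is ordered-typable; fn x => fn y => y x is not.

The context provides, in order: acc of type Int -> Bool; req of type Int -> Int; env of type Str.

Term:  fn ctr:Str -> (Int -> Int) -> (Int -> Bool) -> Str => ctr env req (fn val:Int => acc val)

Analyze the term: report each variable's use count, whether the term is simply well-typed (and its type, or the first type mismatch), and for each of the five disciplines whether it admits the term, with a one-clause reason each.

usage: acc: 1×; req: 1×; env: 1×; ctr [bound]: 1×; val [bound]: 1×
uses in reading order: ctr, env, req, acc, val
typing: well-typed — term : (Str -> (Int -> Int) -> (Int -> Bool) -> Str) -> Str
ordered: ✗, no contiguous prefix/suffix split fits ctr, env, req, acc, val
linear: ✓, exactly-once usage across acc, req, env, ctr, val
affine: ✓, none of acc, req, env, ctr, val used more than once
relevant: ✓, at least one use each (acc, req, env, ctr, val)
unrestricted: ✓, well-typed at (Str -> (Int -> Int) -> (Int -> Bool) -> Str) -> Str; no restrictions here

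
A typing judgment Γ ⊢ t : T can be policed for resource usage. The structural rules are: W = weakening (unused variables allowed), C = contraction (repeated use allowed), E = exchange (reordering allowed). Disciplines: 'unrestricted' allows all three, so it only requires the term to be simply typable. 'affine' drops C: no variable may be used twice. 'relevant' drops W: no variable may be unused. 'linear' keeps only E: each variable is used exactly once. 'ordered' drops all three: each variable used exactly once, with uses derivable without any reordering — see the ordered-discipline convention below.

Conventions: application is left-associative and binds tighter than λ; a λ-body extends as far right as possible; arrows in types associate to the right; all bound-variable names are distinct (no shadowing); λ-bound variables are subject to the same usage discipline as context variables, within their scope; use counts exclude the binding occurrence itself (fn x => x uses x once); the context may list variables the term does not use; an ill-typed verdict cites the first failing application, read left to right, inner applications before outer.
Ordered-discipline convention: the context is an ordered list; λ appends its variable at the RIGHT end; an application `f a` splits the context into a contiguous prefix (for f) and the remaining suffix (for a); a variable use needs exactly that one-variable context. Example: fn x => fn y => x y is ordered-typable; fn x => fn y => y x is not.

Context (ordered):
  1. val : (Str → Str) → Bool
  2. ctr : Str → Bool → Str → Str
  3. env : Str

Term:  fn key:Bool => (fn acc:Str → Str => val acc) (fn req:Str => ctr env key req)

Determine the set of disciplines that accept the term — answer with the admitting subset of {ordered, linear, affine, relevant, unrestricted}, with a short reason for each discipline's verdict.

accepted by: ordered, linear, affine, relevant, unrestricted
usage: val: 1, ctr: 1, env: 1, key (bound): 1, acc (bound): 1, req (bound): 1
uses in reading order: val, acc, ctr, env, key, req
typing: the term checks, with type Bool → Bool
ordered: ✓, val, ctr, env, key, acc, req once each; derivable with no W/C/E
linear: ✓, each of val, ctr, env, key, acc, req used exactly once
affine: ✓, none of val, ctr, env, key, acc, req used more than once
relevant: ✓, at least one use each (val, ctr, env, key, acc, req)
unrestricted: ✓, type-checks (Bool → Bool) and nothing is barred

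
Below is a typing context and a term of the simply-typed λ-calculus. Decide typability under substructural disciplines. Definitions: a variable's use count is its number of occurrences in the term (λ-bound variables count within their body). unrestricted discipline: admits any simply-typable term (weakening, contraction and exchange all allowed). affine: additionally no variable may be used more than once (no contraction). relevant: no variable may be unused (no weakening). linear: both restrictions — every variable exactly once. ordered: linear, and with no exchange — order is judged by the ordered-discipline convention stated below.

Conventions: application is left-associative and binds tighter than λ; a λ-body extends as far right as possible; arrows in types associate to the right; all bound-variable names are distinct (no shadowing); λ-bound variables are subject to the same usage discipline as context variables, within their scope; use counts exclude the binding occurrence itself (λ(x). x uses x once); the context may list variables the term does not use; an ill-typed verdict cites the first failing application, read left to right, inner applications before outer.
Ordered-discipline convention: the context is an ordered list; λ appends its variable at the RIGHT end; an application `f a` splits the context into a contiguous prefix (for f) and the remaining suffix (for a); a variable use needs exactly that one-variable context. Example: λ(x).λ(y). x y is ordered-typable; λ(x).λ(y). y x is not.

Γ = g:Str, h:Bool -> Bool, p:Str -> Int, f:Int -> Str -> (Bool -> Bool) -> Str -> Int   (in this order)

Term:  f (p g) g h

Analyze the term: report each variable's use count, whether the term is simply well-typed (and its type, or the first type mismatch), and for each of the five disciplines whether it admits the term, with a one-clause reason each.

variable uses: g=2, h=1, p=1, f=1
order of uses: f, p, g, g, h
typing: well-typed at Str -> Int
ordered: ✗, uses contraction: g ×2
linear: ✗, uses contraction: g ×2
affine: ✗, uses contraction: g ×2
relevant: ✓, at least one use each (g, h, p, f)
unrestricted: ✓, type-checks (Str -> Int) and nothing is barred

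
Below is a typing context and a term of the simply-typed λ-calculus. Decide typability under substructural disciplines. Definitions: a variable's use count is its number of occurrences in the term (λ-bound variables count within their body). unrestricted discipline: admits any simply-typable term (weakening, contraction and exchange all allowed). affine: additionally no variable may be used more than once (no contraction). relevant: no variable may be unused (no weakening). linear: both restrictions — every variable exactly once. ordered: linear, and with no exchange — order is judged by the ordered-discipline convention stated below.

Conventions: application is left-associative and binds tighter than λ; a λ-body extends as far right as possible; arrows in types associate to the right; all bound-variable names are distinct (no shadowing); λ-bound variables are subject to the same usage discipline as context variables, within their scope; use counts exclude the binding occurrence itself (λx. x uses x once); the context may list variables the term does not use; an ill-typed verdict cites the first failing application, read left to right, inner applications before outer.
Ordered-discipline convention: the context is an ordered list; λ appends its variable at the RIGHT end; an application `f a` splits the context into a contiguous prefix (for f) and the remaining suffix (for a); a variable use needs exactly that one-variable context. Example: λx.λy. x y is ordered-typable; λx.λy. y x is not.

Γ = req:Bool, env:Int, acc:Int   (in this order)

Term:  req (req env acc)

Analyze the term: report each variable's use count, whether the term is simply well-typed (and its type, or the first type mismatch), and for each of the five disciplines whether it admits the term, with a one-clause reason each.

usage: req: 2×; env: 1×; acc: 1×
order of uses: req, req, env, acc
typing: ill-typed: can't apply a value of type Bool
ordered ✗ (not simply typable)
linear ✗ (fails simple typing)
affine ✗ (a type mismatch blocks all five)
relevant ✗ (the type mismatch rejects it)
unrestricted ✗ (not simply typable)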